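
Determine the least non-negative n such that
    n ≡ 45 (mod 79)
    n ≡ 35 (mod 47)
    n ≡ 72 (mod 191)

255057

From n ≡ 45 (mod 79) write n = 45 + 79t. Substituting into n ≡ 35 (mod 47) gives 79t ≡ 37 (mod 47), and since 32⁻¹ ≡ 25 (mod 47), t ≡ 32. Hence n ≡ 45 + 79·32 = 2573 (mod 3713).
From n ≡ 2573 (mod 3713) write n = 2573 + 3713t. Substituting into n ≡ 72 (mod 191) gives 3713t ≡ 173 (mod 191), and since 84⁻¹ ≡ 166 (mod 191), t ≡ 68. Hence n ≡ 2573 + 3713·68 = 255057 (mod 709183).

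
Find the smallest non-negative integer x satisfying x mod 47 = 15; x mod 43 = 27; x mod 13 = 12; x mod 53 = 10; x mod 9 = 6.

Combine the congruences pairwise.
From x ≡ 15 (mod 47) write x = 15 + 47t. Substituting into x ≡ 27 (mod 43) gives 47t ≡ 12 (mod 43), and since 4⁻¹ ≡ 11 (mod 43), t ≡ 3. Hence x ≡ 15 + 47·3 = 156 (mod 2021).
From x ≡ 156 (mod 2021) write x = 156 + 2021t. Substituting into x ≡ 12 (mod 13) gives 2021t ≡ 12 (mod 13), and since 6⁻¹ ≡ 11 (mod 13), t ≡ 2. Hence x ≡ 156 + 2021·2 = 4198 (mod 26273).
From x ≡ 4198 (mod 26273) write x = 4198 + 26273t. Substituting into x ≡ 10 (mod 53) gives 26273t ≡ 52 (mod 53), and since 38⁻¹ ≡ 7 (mod 53), t ≡ 46. Hence x ≡ 4198 + 26273·46 = 1212756 (mod 1392469).
From x ≡ 1212756 (mod 1392469) write x = 1212756 + 1392469t. Substituting into x ≡ 6 (mod 9) gives 1392469t ≡ 0 (mod 9), and since 7⁻¹ ≡ 4 (mod 9), t ≡ 0. Hence x ≡ 1212756 + 1392469·0 = 1212756 (mod 12532221).

1212756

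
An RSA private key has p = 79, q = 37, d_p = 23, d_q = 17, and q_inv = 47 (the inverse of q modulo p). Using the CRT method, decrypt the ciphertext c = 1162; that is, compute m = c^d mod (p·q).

735

m₁ = c^(d_p) mod p: c ≡ 56 (mod 79), and 56^23 mod 79 = 24.
m₂ = c^(d_q) mod q: c ≡ 15 (mod 37), and 15^17 mod 37 = 32.
h = q_inv·(m₁ − m₂) mod p = 47·(24 − 32) mod 79 = 19.
m = m₂ + h·q = 32 + 19·37 = 735.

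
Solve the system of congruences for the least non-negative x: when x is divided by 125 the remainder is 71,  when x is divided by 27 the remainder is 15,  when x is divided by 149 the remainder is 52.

From x ≡ 71 (mod 125) write x = 71 + 125t. Substituting into x ≡ 15 (mod 27) gives 125t ≡ 25 (mod 27), and since 17⁻¹ ≡ 8 (mod 27), t ≡ 11. Hence x ≡ 71 + 125·11 = 1446 (mod 3375).
From x ≡ 1446 (mod 3375) write x = 1446 + 3375t. Substituting into x ≡ 52 (mod 149) gives 3375t ≡ 96 (mod 149), and since 97⁻¹ ≡ 106 (mod 149), t ≡ 44. Hence x ≡ 1446 + 3375·44 = 149946 (mod 502875).

149946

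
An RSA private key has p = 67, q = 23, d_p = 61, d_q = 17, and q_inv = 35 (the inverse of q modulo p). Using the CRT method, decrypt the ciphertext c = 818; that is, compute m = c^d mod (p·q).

880

m₁ = c^(d_p) mod p: c ≡ 14 (mod 67), and 14^61 mod 67 = 9.
m₂ = c^(d_q) mod q: c ≡ 13 (mod 23), and 13^17 mod 23 = 6.
h = q_inv·(m₁ − m₂) mod p = 35·(9 − 6) mod 67 = 38.
m = m₂ + h·q = 6 + 38·23 = 880.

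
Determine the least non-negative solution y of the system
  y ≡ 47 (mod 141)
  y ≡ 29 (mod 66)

2867

gcd(141, 66) = 3 and 3 | (29 − 47), so the pair is consistent; merging gives y ≡ 2867 (mod 3102), where 3102 = lcm(141, 66).
The solution is unique modulo lcm(141, 66) = 3102.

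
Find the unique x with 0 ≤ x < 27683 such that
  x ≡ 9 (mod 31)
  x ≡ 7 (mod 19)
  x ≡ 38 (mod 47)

11882

The moduli are pairwise coprime; N = 31·19·47 = 27683.
N/31 = 893; 893 ≡ 25 (mod 31); 25·5 ≡ 1, so inverse 5.
N/19 = 1457; 1457 ≡ 13 (mod 19); 13·3 ≡ 1, so inverse 3.
N/47 = 589; 589 ≡ 25 (mod 47); 25·32 ≡ 1, so inverse 32.
x ≡ 9·893·5 + 7·1457·3 + 38·589·32 = 787006.
787006 mod 27683 = 11882.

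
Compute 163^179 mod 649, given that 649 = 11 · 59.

Mod 11: 163 ≡ 9; by Fermat, exponent reduces to 179 mod 10 = 9; 9^9 ≡ 5 (mod 11).
Mod 59: 163 ≡ 45; by Fermat, exponent reduces to 179 mod 58 = 5; 45^5 ≡ 20 (mod 59).
Combine by CRT: x ≡ 5 (mod 11), x ≡ 20 (mod 59) ⇒ x ≡ 610 (mod 649).

610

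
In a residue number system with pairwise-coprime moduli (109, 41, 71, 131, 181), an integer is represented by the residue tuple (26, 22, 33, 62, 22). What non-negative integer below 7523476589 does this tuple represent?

2862301985

The moduli are pairwise coprime; N = 109·41·71·131·181 = 7523476589.
N/109 = 69022721; 69022721 ≡ 106 (mod 109); 106·36 ≡ 1, so inverse 36.
N/41 = 183499429; 183499429 ≡ 34 (mod 41); 34·35 ≡ 1, so inverse 35.
N/71 = 105964459; 105964459 ≡ 12 (mod 71); 12·6 ≡ 1, so inverse 6.
N/131 = 57431119; 57431119 ≡ 64 (mod 131); 64·43 ≡ 1, so inverse 43.
N/181 = 41566169; 41566169 ≡ 62 (mod 181); 62·73 ≡ 1, so inverse 73.
x ≡ 26·69022721·36 + 22·183499429·35 + 33·105964459·6 + 62·57431119·43 + 22·41566169·73 = 446747420736.
446747420736 mod 7523476589 = 2862301985.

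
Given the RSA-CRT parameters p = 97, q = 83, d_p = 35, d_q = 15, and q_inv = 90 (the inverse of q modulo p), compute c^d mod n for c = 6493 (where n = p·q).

m₁ = c^(d_p) mod p: c ≡ 91 (mod 97), and 91^35 mod 97 = 16.
m₂ = c^(d_q) mod q: c ≡ 19 (mod 83), and 19^15 mod 83 = 76.
h = q_inv·(m₁ − m₂) mod p = 90·(16 − 76) mod 97 = 32.
m = m₂ + h·q = 76 + 32·83 = 2732.

2732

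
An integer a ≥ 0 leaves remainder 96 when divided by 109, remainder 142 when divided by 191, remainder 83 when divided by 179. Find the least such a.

From a ≡ 96 (mod 109) write a = 96 + 109t. Substituting into a ≡ 142 (mod 191) gives 109t ≡ 46 (mod 191), and since 109⁻¹ ≡ 184 (mod 191), t ≡ 60. Hence a ≡ 96 + 109·60 = 6636 (mod 20819).
From a ≡ 6636 (mod 20819) write a = 6636 + 20819t. Substituting into a ≡ 83 (mod 179) gives 20819t ≡ 70 (mod 179), and since 55⁻¹ ≡ 166 (mod 179), t ≡ 164. Hence a ≡ 6636 + 20819·164 = 3420952 (mod 3726601).

3420952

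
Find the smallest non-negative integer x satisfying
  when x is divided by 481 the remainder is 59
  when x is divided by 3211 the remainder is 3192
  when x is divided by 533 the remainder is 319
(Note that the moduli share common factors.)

4691252

gcd(481, 3211) = 13 and 13 | (3192 − 59), so the pair is consistent; merging gives x ≡ 57779 (mod 118807), where 118807 = lcm(481, 3211).
gcd(118807, 533) = 13 and 13 | (319 − 57779), so the pair is consistent; merging gives x ≡ 4691252 (mod 4871087), where 4871087 = lcm(118807, 533).
The solution is unique modulo lcm(481, 3211, 533) = 4871087.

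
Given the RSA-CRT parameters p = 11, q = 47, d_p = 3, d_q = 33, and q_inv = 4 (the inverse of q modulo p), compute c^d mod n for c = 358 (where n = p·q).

m₁ = c^(d_p) mod p: c ≡ 6 (mod 11), and 6^3 mod 11 = 7.
m₂ = c^(d_q) mod q: c ≡ 29 (mod 47), and 29^33 mod 47 = 23.
h = q_inv·(m₁ − m₂) mod p = 4·(7 − 23) mod 11 = 2.
m = m₂ + h·q = 23 + 2·47 = 117.

117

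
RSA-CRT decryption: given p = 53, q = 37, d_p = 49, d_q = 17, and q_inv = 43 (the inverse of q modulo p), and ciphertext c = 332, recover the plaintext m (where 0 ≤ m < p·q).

1294

m₁ = c^(d_p) mod p: c ≡ 14 (mod 53), and 14^49 mod 53 = 22.
m₂ = c^(d_q) mod q: c ≡ 36 (mod 37), and 36^17 mod 37 = 36.
h = q_inv·(m₁ − m₂) mod p = 43·(22 − 36) mod 53 = 34.
m = m₂ + h·q = 36 + 34·37 = 1294.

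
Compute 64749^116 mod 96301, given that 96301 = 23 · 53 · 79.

87425

Mod 23: 64749 ≡ 4; by Fermat, exponent reduces to 116 mod 22 = 6; 4^6 ≡ 2 (mod 23).
Mod 53: 64749 ≡ 36; by Fermat, exponent reduces to 116 mod 52 = 12; 36^12 ≡ 28 (mod 53).
Mod 79: 64749 ≡ 48; by Fermat, exponent reduces to 116 mod 78 = 38; 48^38 ≡ 51 (mod 79).
Combine by CRT: x ≡ 2 (mod 23), x ≡ 28 (mod 53), x ≡ 51 (mod 79) ⇒ x ≡ 87425 (mod 96301).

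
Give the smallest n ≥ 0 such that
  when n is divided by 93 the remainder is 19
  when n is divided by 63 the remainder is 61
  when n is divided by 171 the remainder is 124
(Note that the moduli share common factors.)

gcd(93, 63) = 3 and 3 | (61 − 19), so the pair is consistent; merging gives n ≡ 1321 (mod 1953), where 1953 = lcm(93, 63).
gcd(1953, 171) = 9 and 9 | (124 − 1321), so the pair is consistent; merging gives n ≡ 1321 (mod 37107), where 37107 = lcm(1953, 171).
The solution is unique modulo lcm(93, 63, 171) = 37107.

1321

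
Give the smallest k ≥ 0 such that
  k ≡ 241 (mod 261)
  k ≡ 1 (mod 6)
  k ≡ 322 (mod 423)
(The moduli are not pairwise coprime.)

gcd(261, 6) = 3 and 3 | (1 − 241), so the pair is consistent; merging gives k ≡ 241 (mod 522), where 522 = lcm(261, 6).
gcd(522, 423) = 9 and 9 | (322 − 241), so the pair is consistent; merging gives k ≡ 18511 (mod 24534), where 24534 = lcm(522, 423).
The solution is unique modulo lcm(261, 6, 423) = 24534.

18511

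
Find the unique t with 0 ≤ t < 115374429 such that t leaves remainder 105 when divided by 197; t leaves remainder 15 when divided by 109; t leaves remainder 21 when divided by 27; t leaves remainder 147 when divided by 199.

The moduli are pairwise coprime; N = 197·109·27·199 = 115374429.
N/197 = 585657; 585657 ≡ 173 (mod 197); 173·41 ≡ 1, so inverse 41.
N/109 = 1058481; 1058481 ≡ 91 (mod 109); 91·6 ≡ 1, so inverse 6.
N/27 = 4273127; 4273127 ≡ 26 (mod 27); 26·26 ≡ 1, so inverse 26.
N/199 = 579771; 579771 ≡ 84 (mod 199); 84·154 ≡ 1, so inverse 154.
t ≡ 105·585657·41 + 15·1058481·6 + 21·4273127·26 + 147·579771·154 = 18074499915.
18074499915 mod 115374429 = 76088991.

76088991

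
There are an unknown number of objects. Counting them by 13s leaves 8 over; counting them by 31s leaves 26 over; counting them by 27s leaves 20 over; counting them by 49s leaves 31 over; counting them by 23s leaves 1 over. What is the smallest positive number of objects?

The moduli are pairwise coprime; M = 13·31·27·49·23 = 12262887.
M/13 = 943299; 943299 ≡ 6 (mod 13); 6·11 ≡ 1, so inverse 11.
M/31 = 395577; 395577 ≡ 17 (mod 31); 17·11 ≡ 1, so inverse 11.
M/27 = 454181; 454181 ≡ 14 (mod 27); 14·2 ≡ 1, so inverse 2.
M/49 = 250263; 250263 ≡ 20 (mod 49); 20·27 ≡ 1, so inverse 27.
M/23 = 533169; 533169 ≡ 6 (mod 23); 6·4 ≡ 1, so inverse 4.
N ≡ 8·943299·11 + 26·395577·11 + 20·454181·2 + 31·250263·27 + 1·533169·4 = 425915381.
425915381 mod 12262887 = 8977223.

8977223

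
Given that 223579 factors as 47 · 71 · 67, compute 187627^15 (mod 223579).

73033

Mod 47: 187627 ≡ 3; 3^15 ≡ 42 (mod 47).
Mod 71: 187627 ≡ 45; 45^15 ≡ 45 (mod 71).
Mod 67: 187627 ≡ 27; 27^15 ≡ 3 (mod 67).
Combine by CRT: x ≡ 42 (mod 47), x ≡ 45 (mod 71), x ≡ 3 (mod 67) ⇒ x ≡ 73033 (mod 223579).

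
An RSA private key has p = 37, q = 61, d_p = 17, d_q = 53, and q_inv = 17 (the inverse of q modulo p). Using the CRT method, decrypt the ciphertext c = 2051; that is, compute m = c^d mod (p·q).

m₁ = c^(d_p) mod p: c ≡ 16 (mod 37), and 16^17 mod 37 = 7.
m₂ = c^(d_q) mod q: c ≡ 38 (mod 61), and 38^53 mod 61 = 28.
h = q_inv·(m₁ − m₂) mod p = 17·(7 − 28) mod 37 = 13.
m = m₂ + h·q = 28 + 13·61 = 821.

821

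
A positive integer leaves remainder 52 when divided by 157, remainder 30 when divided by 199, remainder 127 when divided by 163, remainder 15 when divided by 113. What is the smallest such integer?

The moduli are pairwise coprime; N = 157·199·163·113 = 575464817.
N/157 = 3665381; 3665381 ≡ 59 (mod 157); 59·8 ≡ 1, so inverse 8.
N/199 = 2891783; 2891783 ≡ 114 (mod 199); 114·103 ≡ 1, so inverse 103.
N/163 = 3530459; 3530459 ≡ 42 (mod 163); 42·66 ≡ 1, so inverse 66.
N/113 = 5092609; 5092609 ≡ 38 (mod 113); 38·3 ≡ 1, so inverse 3.
m ≡ 52·3665381·8 + 30·2891783·103 + 127·3530459·66 + 15·5092609·3 = 40281882709.
40281882709 mod 575464817 = 574810336.

574810336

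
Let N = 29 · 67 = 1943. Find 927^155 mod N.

Mod 29: 927 ≡ 28; by Fermat, exponent reduces to 155 mod 28 = 15; 28^15 ≡ 28 (mod 29).
Mod 67: 927 ≡ 56; by Fermat, exponent reduces to 155 mod 66 = 23; 56^23 ≡ 16 (mod 67).
Combine by CRT: x ≡ 28 (mod 29), x ≡ 16 (mod 67) ⇒ x ≡ 753 (mod 1943).

753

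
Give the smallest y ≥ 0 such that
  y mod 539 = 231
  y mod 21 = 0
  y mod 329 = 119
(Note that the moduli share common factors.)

6699

Combine the congruences pairwise.
gcd(539, 21) = 7 and 7 | (0 − 231), so the pair is consistent; merging gives y ≡ 231 (mod 1617), where 1617 = lcm(539, 21).
gcd(1617, 329) = 7 and 7 | (119 − 231), so the pair is consistent; merging gives y ≡ 6699 (mod 75999), where 75999 = lcm(1617, 329).
The solution is unique modulo lcm(539, 21, 329) = 75999.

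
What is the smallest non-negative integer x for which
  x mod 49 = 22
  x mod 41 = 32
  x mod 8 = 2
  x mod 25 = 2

The moduli are pairwise coprime; N = 49·41·8·25 = 401800.
N/49 = 8200; 8200 ≡ 17 (mod 49); 17·26 ≡ 1, so inverse 26.
N/41 = 9800; 9800 ≡ 1 (mod 41), inverse 1.
N/8 = 50225; 50225 ≡ 1 (mod 8), inverse 1.
N/25 = 16072; 16072 ≡ 22 (mod 25); 22·8 ≡ 1, so inverse 8.
x ≡ 22·8200·26 + 32·9800·1 + 2·50225·1 + 2·16072·8 = 5361602.
5361602 mod 401800 = 138202.

138202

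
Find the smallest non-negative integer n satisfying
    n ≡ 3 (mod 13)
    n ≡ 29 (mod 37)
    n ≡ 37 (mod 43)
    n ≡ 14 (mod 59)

207340

The moduli are pairwise coprime; M = 13·37·43·59 = 1220297.
M/13 = 93869; 93869 ≡ 9 (mod 13); 9·3 ≡ 1, so inverse 3.
M/37 = 32981; 32981 ≡ 14 (mod 37); 14·8 ≡ 1, so inverse 8.
M/43 = 28379; 28379 ≡ 42 (mod 43); 42·42 ≡ 1, so inverse 42.
M/59 = 20683; 20683 ≡ 33 (mod 59); 33·34 ≡ 1, so inverse 34.
n ≡ 3·93869·3 + 29·32981·8 + 37·28379·42 + 14·20683·34 = 62442487.
62442487 mod 1220297 = 207340.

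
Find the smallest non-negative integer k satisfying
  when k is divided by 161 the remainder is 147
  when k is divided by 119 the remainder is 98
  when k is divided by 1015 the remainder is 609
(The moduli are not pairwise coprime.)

gcd(161, 119) = 7 and 7 | (98 − 147), so the pair is consistent; merging gives k ≡ 2240 (mod 2737), where 2737 = lcm(161, 119).
gcd(2737, 1015) = 7 and 7 | (609 − 2240), so the pair is consistent; merging gives k ≡ 7714 (mod 396865), where 396865 = lcm(2737, 1015).
The solution is unique modulo lcm(161, 119, 1015) = 396865.

7714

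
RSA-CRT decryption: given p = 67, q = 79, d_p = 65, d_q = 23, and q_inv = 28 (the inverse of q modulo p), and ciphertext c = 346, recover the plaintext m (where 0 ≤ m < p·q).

m₁ = c^(d_p) mod p: c ≡ 11 (mod 67), and 11^65 mod 67 = 61.
m₂ = c^(d_q) mod q: c ≡ 30 (mod 79), and 30^23 mod 79 = 47.
h = q_inv·(m₁ − m₂) mod p = 28·(61 − 47) mod 67 = 57.
m = m₂ + h·q = 47 + 57·79 = 4550.

4550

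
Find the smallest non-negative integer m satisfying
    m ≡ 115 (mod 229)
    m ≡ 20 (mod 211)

From m ≡ 115 (mod 229) write m = 115 + 229t. Substituting into m ≡ 20 (mod 211) gives 229t ≡ 116 (mod 211), and since 18⁻¹ ≡ 129 (mod 211), t ≡ 194. Hence m ≡ 115 + 229·194 = 44541 (mod 48319).

44541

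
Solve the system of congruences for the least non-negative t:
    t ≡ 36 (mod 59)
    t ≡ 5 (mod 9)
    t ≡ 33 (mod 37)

9653

The moduli are pairwise coprime; N = 59·9·37 = 19647.
N/59 = 333; 333 ≡ 38 (mod 59); 38·14 ≡ 1, so inverse 14.
N/9 = 2183; 2183 ≡ 5 (mod 9); 5·2 ≡ 1, so inverse 2.
N/37 = 531; 531 ≡ 13 (mod 37); 13·20 ≡ 1, so inverse 20.
t ≡ 36·333·14 + 5·2183·2 + 33·531·20 = 540122.
540122 mod 19647 = 9653.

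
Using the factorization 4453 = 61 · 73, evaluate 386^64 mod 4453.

2254

Mod 61: 386 ≡ 20; by Fermat, exponent reduces to 64 mod 60 = 4; 20^4 ≡ 58 (mod 61).
Mod 73: 386 ≡ 21; 21^64 ≡ 64 (mod 73).
Combine by CRT: x ≡ 58 (mod 61), x ≡ 64 (mod 73) ⇒ x ≡ 2254 (mod 4453).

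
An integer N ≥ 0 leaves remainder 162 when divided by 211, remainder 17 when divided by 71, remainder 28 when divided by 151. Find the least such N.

1026677

Combine the congruences pairwise.
From N ≡ 162 (mod 211) write N = 162 + 211t. Substituting into N ≡ 17 (mod 71) gives 211t ≡ 68 (mod 71), and since 69⁻¹ ≡ 35 (mod 71), t ≡ 37. Hence N ≡ 162 + 211·37 = 7969 (mod 14981).
From N ≡ 7969 (mod 14981) write N = 7969 + 14981t. Substituting into N ≡ 28 (mod 151) gives 14981t ≡ 62 (mod 151), and since 32⁻¹ ≡ 118 (mod 151), t ≡ 68. Hence N ≡ 7969 + 14981·68 = 1026677 (mod 2262131).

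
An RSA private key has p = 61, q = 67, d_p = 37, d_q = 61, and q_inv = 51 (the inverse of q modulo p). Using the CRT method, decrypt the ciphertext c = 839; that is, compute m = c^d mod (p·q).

2601

m₁ = c^(d_p) mod p: c ≡ 46 (mod 61), and 46^37 mod 61 = 39.
m₂ = c^(d_q) mod q: c ≡ 35 (mod 67), and 35^61 mod 67 = 55.
h = q_inv·(m₁ − m₂) mod p = 51·(39 − 55) mod 61 = 38.
m = m₂ + h·q = 55 + 38·67 = 2601.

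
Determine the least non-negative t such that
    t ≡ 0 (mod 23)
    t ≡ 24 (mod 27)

483

From t ≡ 0 (mod 23) write t = 0 + 23s. Substituting into t ≡ 24 (mod 27) gives 23s ≡ 24 (mod 27), and since 23⁻¹ ≡ 20 (mod 27), s ≡ 21. Hence t ≡ 0 + 23·21 = 483 (mod 621).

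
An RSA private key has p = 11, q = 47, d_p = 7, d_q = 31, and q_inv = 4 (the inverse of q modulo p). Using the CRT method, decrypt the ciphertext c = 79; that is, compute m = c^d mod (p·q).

271

m₁ = c^(d_p) mod p: c ≡ 2 (mod 11), and 2^7 mod 11 = 7.
m₂ = c^(d_q) mod q: c ≡ 32 (mod 47), and 32^31 mod 47 = 36.
h = q_inv·(m₁ − m₂) mod p = 4·(7 − 36) mod 11 = 5.
m = m₂ + h·q = 36 + 5·47 = 271.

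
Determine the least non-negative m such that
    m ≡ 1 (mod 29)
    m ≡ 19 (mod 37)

204

Combine the congruences pairwise.
From m ≡ 1 (mod 29) write m = 1 + 29t. Substituting into m ≡ 19 (mod 37) gives 29t ≡ 18 (mod 37), and since 29⁻¹ ≡ 23 (mod 37), t ≡ 7. Hence m ≡ 1 + 29·7 = 204 (mod 1073).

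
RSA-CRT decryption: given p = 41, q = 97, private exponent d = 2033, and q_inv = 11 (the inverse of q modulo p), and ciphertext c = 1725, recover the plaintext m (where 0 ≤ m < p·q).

3160

d_p = d mod (p−1) = 2033 mod 40 = 33; d_q = d mod (q−1) = 17.
m₁ = c^(d_p) mod p: c ≡ 3 (mod 41), and 3^33 mod 41 = 3.
m₂ = c^(d_q) mod q: c ≡ 76 (mod 97), and 76^17 mod 97 = 56.
h = q_inv·(m₁ − m₂) mod p = 11·(3 − 56) mod 41 = 32.
m = m₂ + h·q = 56 + 32·97 = 3160.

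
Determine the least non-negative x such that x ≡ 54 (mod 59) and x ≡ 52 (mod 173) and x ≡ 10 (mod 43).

The moduli are pairwise coprime; N = 59·173·43 = 438901.
N/59 = 7439; 7439 ≡ 5 (mod 59); 5·12 ≡ 1, so inverse 12.
N/173 = 2537; 2537 ≡ 115 (mod 173); 115·170 ≡ 1, so inverse 170.
N/43 = 10207; 10207 ≡ 16 (mod 43); 16·35 ≡ 1, so inverse 35.
x ≡ 54·7439·12 + 52·2537·170 + 10·10207·35 = 30820002.
30820002 mod 438901 = 96932.

96932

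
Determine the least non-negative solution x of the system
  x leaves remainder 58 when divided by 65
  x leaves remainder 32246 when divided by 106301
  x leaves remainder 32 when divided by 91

776353

gcd(65, 106301) = 13 and 13 | (32246 − 58), so the pair is consistent; merging gives x ≡ 244848 (mod 531505), where 531505 = lcm(65, 106301).
gcd(531505, 91) = 13 and 13 | (32 − 244848), so the pair is consistent; merging gives x ≡ 776353 (mod 3720535), where 3720535 = lcm(531505, 91).
The solution is unique modulo lcm(65, 106301, 91) = 3720535.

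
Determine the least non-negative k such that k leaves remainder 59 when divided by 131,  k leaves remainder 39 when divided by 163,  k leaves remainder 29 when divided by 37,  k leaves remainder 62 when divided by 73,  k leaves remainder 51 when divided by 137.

From k ≡ 59 (mod 131) write k = 59 + 131t. Substituting into k ≡ 39 (mod 163) gives 131t ≡ 143 (mod 163), and since 131⁻¹ ≡ 56 (mod 163), t ≡ 21. Hence k ≡ 59 + 131·21 = 2810 (mod 21353).
From k ≡ 2810 (mod 21353) write k = 2810 + 21353t. Substituting into k ≡ 29 (mod 37) gives 21353t ≡ 31 (mod 37), and since 4⁻¹ ≡ 28 (mod 37), t ≡ 17. Hence k ≡ 2810 + 21353·17 = 365811 (mod 790061).
From k ≡ 365811 (mod 790061) write k = 365811 + 790061t. Substituting into k ≡ 62 (mod 73) gives 790061t ≡ 54 (mod 73), and since 55⁻¹ ≡ 4 (mod 73), t ≡ 70. Hence k ≡ 365811 + 790061·70 = 55670081 (mod 57674453).
From k ≡ 55670081 (mod 57674453) write k = 55670081 + 57674453t. Substituting into k ≡ 51 (mod 137) gives 57674453t ≡ 57 (mod 137), and since 56⁻¹ ≡ 115 (mod 137), t ≡ 116. Hence k ≡ 55670081 + 57674453·116 = 6745906629 (mod 7901400061).

6745906629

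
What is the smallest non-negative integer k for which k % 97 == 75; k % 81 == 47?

Combine the congruences pairwise.
From k ≡ 75 (mod 97) write k = 75 + 97t. Substituting into k ≡ 47 (mod 81) gives 97t ≡ 53 (mod 81), and since 16⁻¹ ≡ 76 (mod 81), t ≡ 59. Hence k ≡ 75 + 97·59 = 5798 (mod 7857).

5798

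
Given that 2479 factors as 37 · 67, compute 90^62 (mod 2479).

562

Mod 37: 90 ≡ 16; by Fermat, exponent reduces to 62 mod 36 = 26; 16^26 ≡ 7 (mod 37).
Mod 67: 90 ≡ 23; 23^62 ≡ 26 (mod 67).
Combine by CRT: x ≡ 7 (mod 37), x ≡ 26 (mod 67) ⇒ x ≡ 562 (mod 2479).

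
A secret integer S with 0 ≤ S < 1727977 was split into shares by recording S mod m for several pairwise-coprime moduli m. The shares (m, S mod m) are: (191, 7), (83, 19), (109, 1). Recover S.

1307020

The moduli are pairwise coprime; N = 191·83·109 = 1727977.
N/191 = 9047; 9047 ≡ 70 (mod 191); 70·161 ≡ 1, so inverse 161.
N/83 = 20819; 20819 ≡ 69 (mod 83); 69·77 ≡ 1, so inverse 77.
N/109 = 15853; 15853 ≡ 48 (mod 109); 48·25 ≡ 1, so inverse 25.
S ≡ 7·9047·161 + 19·20819·77 + 1·15853·25 = 41050491.
41050491 mod 1727977 = 1307020.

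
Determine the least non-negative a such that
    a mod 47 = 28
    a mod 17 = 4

310

From a ≡ 28 (mod 47) write a = 28 + 47t. Substituting into a ≡ 4 (mod 17) gives 47t ≡ 10 (mod 17), and since 13⁻¹ ≡ 4 (mod 17), t ≡ 6. Hence a ≡ 28 + 47·6 = 310 (mod 799).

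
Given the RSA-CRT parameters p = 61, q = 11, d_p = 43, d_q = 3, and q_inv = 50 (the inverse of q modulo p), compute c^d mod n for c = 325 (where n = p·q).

m₁ = c^(d_p) mod p: c ≡ 20 (mod 61), and 20^43 mod 61 = 9.
m₂ = c^(d_q) mod q: c ≡ 6 (mod 11), and 6^3 mod 11 = 7.
h = q_inv·(m₁ − m₂) mod p = 50·(9 − 7) mod 61 = 39.
m = m₂ + h·q = 7 + 39·11 = 436.

436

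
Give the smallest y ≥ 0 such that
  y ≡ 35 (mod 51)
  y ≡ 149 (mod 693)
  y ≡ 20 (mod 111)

gcd(51, 693) = 3 and 3 | (149 − 35), so the pair is consistent; merging gives y ≡ 2228 (mod 11781), where 11781 = lcm(51, 693).
gcd(11781, 111) = 3 and 3 | (20 − 2228), so the pair is consistent; merging gives y ≡ 273191 (mod 435897), where 435897 = lcm(11781, 111).
The solution is unique modulo lcm(51, 693, 111) = 435897.

273191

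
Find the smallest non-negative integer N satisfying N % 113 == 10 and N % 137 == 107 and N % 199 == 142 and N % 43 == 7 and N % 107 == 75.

2643128092

From N ≡ 10 (mod 113) write N = 10 + 113t. Substituting into N ≡ 107 (mod 137) gives 113t ≡ 97 (mod 137), and since 113⁻¹ ≡ 97 (mod 137), t ≡ 93. Hence N ≡ 10 + 113·93 = 10519 (mod 15481).
From N ≡ 10519 (mod 15481) write N = 10519 + 15481t. Substituting into N ≡ 142 (mod 199) gives 15481t ≡ 170 (mod 199), and since 158⁻¹ ≡ 165 (mod 199), t ≡ 190. Hence N ≡ 10519 + 15481·190 = 2951909 (mod 3080719).
From N ≡ 2951909 (mod 3080719) write N = 2951909 + 3080719t. Substituting into N ≡ 7 (mod 43) gives 3080719t ≡ 5 (mod 43), and since 27⁻¹ ≡ 8 (mod 43), t ≡ 40. Hence N ≡ 2951909 + 3080719·40 = 126180669 (mod 132470917).
From N ≡ 126180669 (mod 132470917) write N = 126180669 + 132470917t. Substituting into N ≡ 75 (mod 107) gives 132470917t ≡ 12 (mod 107), and since 102⁻¹ ≡ 64 (mod 107), t ≡ 19. Hence N ≡ 126180669 + 132470917·19 = 2643128092 (mod 14174388119).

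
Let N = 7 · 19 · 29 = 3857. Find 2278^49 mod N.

871

Mod 7: 2278 ≡ 3; by Fermat, exponent reduces to 49 mod 6 = 1; 3^1 ≡ 3 (mod 7).
Mod 19: 2278 ≡ 17; by Fermat, exponent reduces to 49 mod 18 = 13; 17^13 ≡ 16 (mod 19).
Mod 29: 2278 ≡ 16; by Fermat, exponent reduces to 49 mod 28 = 21; 16^21 ≡ 1 (mod 29).
Combine by CRT: x ≡ 3 (mod 7), x ≡ 16 (mod 19), x ≡ 1 (mod 29) ⇒ x ≡ 871 (mod 3857).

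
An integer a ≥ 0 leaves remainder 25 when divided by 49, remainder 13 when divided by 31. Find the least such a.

1005

Combine the congruences pairwise.
From a ≡ 25 (mod 49) write a = 25 + 49t. Substituting into a ≡ 13 (mod 31) gives 49t ≡ 19 (mod 31), and since 18⁻¹ ≡ 19 (mod 31), t ≡ 20. Hence a ≡ 25 + 49·20 = 1005 (mod 1519).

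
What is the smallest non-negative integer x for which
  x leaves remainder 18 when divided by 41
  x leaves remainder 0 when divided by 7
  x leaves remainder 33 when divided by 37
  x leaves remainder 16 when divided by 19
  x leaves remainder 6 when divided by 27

4873155

From x ≡ 18 (mod 41) write x = 18 + 41t. Substituting into x ≡ 0 (mod 7) gives 41t ≡ 3 (mod 7), and since 6⁻¹ ≡ 6 (mod 7), t ≡ 4. Hence x ≡ 18 + 41·4 = 182 (mod 287).
From x ≡ 182 (mod 287) write x = 182 + 287t. Substituting into x ≡ 33 (mod 37) gives 287t ≡ 36 (mod 37), and since 28⁻¹ ≡ 4 (mod 37), t ≡ 33. Hence x ≡ 182 + 287·33 = 9653 (mod 10619).
From x ≡ 9653 (mod 10619) write x = 9653 + 10619t. Substituting into x ≡ 16 (mod 19) gives 10619t ≡ 15 (mod 19), and since 17⁻¹ ≡ 9 (mod 19), t ≡ 2. Hence x ≡ 9653 + 10619·2 = 30891 (mod 201761).
From x ≡ 30891 (mod 201761) write x = 30891 + 201761t. Substituting into x ≡ 6 (mod 27) gives 201761t ≡ 3 (mod 27), and since 17⁻¹ ≡ 8 (mod 27), t ≡ 24. Hence x ≡ 30891 + 201761·24 = 4873155 (mod 5447547).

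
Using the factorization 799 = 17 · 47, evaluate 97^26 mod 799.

638

Mod 17: 97 ≡ 12; by Fermat, exponent reduces to 26 mod 16 = 10; 12^10 ≡ 9 (mod 17).
Mod 47: 97 ≡ 3; 3^26 ≡ 27 (mod 47).
Combine by CRT: x ≡ 9 (mod 17), x ≡ 27 (mod 47) ⇒ x ≡ 638 (mod 799).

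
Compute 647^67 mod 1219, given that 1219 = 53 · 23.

Mod 53: 647 ≡ 11; by Fermat, exponent reduces to 67 mod 52 = 15; 11^15 ≡ 38 (mod 53).
Mod 23: 647 ≡ 3; by Fermat, exponent reduces to 67 mod 22 = 1; 3^1 ≡ 3 (mod 23).
Combine by CRT: x ≡ 38 (mod 53), x ≡ 3 (mod 23) ⇒ x ≡ 992 (mod 1219).

992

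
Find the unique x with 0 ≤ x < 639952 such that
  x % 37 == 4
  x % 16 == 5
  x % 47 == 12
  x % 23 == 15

65013

The moduli are pairwise coprime; N = 37·16·47·23 = 639952.
N/37 = 17296; 17296 ≡ 17 (mod 37); 17·24 ≡ 1, so inverse 24.
N/16 = 39997; 39997 ≡ 13 (mod 16); 13·5 ≡ 1, so inverse 5.
N/47 = 13616; 13616 ≡ 33 (mod 47); 33·10 ≡ 1, so inverse 10.
N/23 = 27824; 27824 ≡ 17 (mod 23); 17·19 ≡ 1, so inverse 19.
x ≡ 4·17296·24 + 5·39997·5 + 12·13616·10 + 15·27824·19 = 12224101.
12224101 mod 639952 = 65013.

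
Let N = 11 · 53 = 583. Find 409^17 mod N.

414

Mod 11: 409 ≡ 2; by Fermat, exponent reduces to 17 mod 10 = 7; 2^7 ≡ 7 (mod 11).
Mod 53: 409 ≡ 38; 38^17 ≡ 43 (mod 53).
Combine by CRT: x ≡ 7 (mod 11), x ≡ 43 (mod 53) ⇒ x ≡ 414 (mod 583).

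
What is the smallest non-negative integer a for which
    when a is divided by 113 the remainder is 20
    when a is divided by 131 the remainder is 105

From a ≡ 20 (mod 113) write a = 20 + 113t. Substituting into a ≡ 105 (mod 131) gives 113t ≡ 85 (mod 131), and since 113⁻¹ ≡ 80 (mod 131), t ≡ 119. Hence a ≡ 20 + 113·119 = 13467 (mod 14803).

13467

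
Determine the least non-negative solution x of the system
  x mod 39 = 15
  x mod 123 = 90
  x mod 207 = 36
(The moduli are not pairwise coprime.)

Combine the congruences pairwise.
gcd(39, 123) = 3 and 3 | (90 − 15), so the pair is consistent; merging gives x ≡ 951 (mod 1599), where 1599 = lcm(39, 123).
gcd(1599, 207) = 3 and 3 | (36 − 951), so the pair is consistent; merging gives x ≡ 90495 (mod 110331), where 110331 = lcm(1599, 207).
The solution is unique modulo lcm(39, 123, 207) = 110331.

90495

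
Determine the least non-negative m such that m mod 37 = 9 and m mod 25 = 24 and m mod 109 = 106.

From m ≡ 9 (mod 37) write m = 9 + 37t. Substituting into m ≡ 24 (mod 25) gives 37t ≡ 15 (mod 25), and since 12⁻¹ ≡ 23 (mod 25), t ≡ 20. Hence m ≡ 9 + 37·20 = 749 (mod 925).
From m ≡ 749 (mod 925) write m = 749 + 925t. Substituting into m ≡ 106 (mod 109) gives 925t ≡ 11 (mod 109), and since 53⁻¹ ≡ 72 (mod 109), t ≡ 29. Hence m ≡ 749 + 925·29 = 27574 (mod 100825).

27574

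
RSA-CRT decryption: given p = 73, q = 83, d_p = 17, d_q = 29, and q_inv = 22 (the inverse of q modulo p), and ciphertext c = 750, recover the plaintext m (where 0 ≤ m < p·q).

1027

m₁ = c^(d_p) mod p: c ≡ 20 (mod 73), and 20^17 mod 73 = 5.
m₂ = c^(d_q) mod q: c ≡ 3 (mod 83), and 3^29 mod 83 = 31.
h = q_inv·(m₁ − m₂) mod p = 22·(5 − 31) mod 73 = 12.
m = m₂ + h·q = 31 + 12·83 = 1027.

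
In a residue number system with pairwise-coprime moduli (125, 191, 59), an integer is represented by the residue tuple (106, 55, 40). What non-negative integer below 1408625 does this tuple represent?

1401231

The moduli are pairwise coprime; N = 125·191·59 = 1408625.
N/125 = 11269; 11269 ≡ 19 (mod 125); 19·79 ≡ 1, so inverse 79.
N/191 = 7375; 7375 ≡ 117 (mod 191); 117·80 ≡ 1, so inverse 80.
N/59 = 23875; 23875 ≡ 39 (mod 59); 39·56 ≡ 1, so inverse 56.
x ≡ 106·11269·79 + 55·7375·80 + 40·23875·56 = 180296606.
180296606 mod 1408625 = 1401231.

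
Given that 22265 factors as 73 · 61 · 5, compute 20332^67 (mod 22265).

Mod 73: 20332 ≡ 38; 38^67 ≡ 50 (mod 73).
Mod 61: 20332 ≡ 19; by Fermat, exponent reduces to 67 mod 60 = 7; 19^7 ≡ 4 (mod 61).
Mod 5: 20332 ≡ 2; by Fermat, exponent reduces to 67 mod 4 = 3; 2^3 ≡ 3 (mod 5).
Combine by CRT: x ≡ 50 (mod 73), x ≡ 4 (mod 61), x ≡ 3 (mod 5) ⇒ x ≡ 21293 (mod 22265).

21293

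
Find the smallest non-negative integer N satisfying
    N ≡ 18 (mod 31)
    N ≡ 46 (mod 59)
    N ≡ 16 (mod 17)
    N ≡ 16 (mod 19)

Combine the congruences pairwise.
From N ≡ 18 (mod 31) write N = 18 + 31t. Substituting into N ≡ 46 (mod 59) gives 31t ≡ 28 (mod 59), and since 31⁻¹ ≡ 40 (mod 59), t ≡ 58. Hence N ≡ 18 + 31·58 = 1816 (mod 1829).
From N ≡ 1816 (mod 1829) write N = 1816 + 1829t. Substituting into N ≡ 16 (mod 17) gives 1829t ≡ 2 (mod 17), and since 10⁻¹ ≡ 12 (mod 17), t ≡ 7. Hence N ≡ 1816 + 1829·7 = 14619 (mod 31093).
From N ≡ 14619 (mod 31093) write N = 14619 + 31093t. Substituting into N ≡ 16 (mod 19) gives 31093t ≡ 8 (mod 19), and since 9⁻¹ ≡ 17 (mod 19), t ≡ 3. Hence N ≡ 14619 + 31093·3 = 107898 (mod 590767).

107898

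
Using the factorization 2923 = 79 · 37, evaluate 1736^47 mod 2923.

1008

Mod 79: 1736 ≡ 77; 77^47 ≡ 60 (mod 79).
Mod 37: 1736 ≡ 34; by Fermat, exponent reduces to 47 mod 36 = 11; 34^11 ≡ 9 (mod 37).
Combine by CRT: x ≡ 60 (mod 79), x ≡ 9 (mod 37) ⇒ x ≡ 1008 (mod 2923).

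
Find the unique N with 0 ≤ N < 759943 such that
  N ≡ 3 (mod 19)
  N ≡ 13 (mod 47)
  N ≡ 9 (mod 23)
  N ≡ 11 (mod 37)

334935

The moduli are pairwise coprime; M = 19·47·23·37 = 759943.
M/19 = 39997; 39997 ≡ 2 (mod 19); 2·10 ≡ 1, so inverse 10.
M/47 = 16169; 16169 ≡ 1 (mod 47), inverse 1.
M/23 = 33041; 33041 ≡ 13 (mod 23); 13·16 ≡ 1, so inverse 16.
M/37 = 20539; 20539 ≡ 4 (mod 37); 4·28 ≡ 1, so inverse 28.
N ≡ 3·39997·10 + 13·16169·1 + 9·33041·16 + 11·20539·28 = 12494023.
12494023 mod 759943 = 334935.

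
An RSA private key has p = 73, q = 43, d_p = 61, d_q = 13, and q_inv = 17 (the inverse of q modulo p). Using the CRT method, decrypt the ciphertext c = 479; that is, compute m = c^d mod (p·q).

m₁ = c^(d_p) mod p: c ≡ 41 (mod 73), and 41^61 mod 73 = 36.
m₂ = c^(d_q) mod q: c ≡ 6 (mod 43), and 6^13 mod 43 = 6.
h = q_inv·(m₁ − m₂) mod p = 17·(36 − 6) mod 73 = 72.
m = m₂ + h·q = 6 + 72·43 = 3102.

3102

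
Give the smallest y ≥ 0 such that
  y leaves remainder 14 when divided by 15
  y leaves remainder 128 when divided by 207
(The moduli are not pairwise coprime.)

Combine the congruences pairwise.
gcd(15, 207) = 3 and 3 | (128 − 14), so the pair is consistent; merging gives y ≡ 749 (mod 1035), where 1035 = lcm(15, 207).
The solution is unique modulo lcm(15, 207) = 1035.

749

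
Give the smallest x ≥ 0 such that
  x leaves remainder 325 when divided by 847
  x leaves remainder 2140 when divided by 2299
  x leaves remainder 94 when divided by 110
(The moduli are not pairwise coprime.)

107894

gcd(847, 2299) = 121 and 121 | (2140 − 325), so the pair is consistent; merging gives x ≡ 11336 (mod 16093), where 16093 = lcm(847, 2299).
gcd(16093, 110) = 11 and 11 | (94 − 11336), so the pair is consistent; merging gives x ≡ 107894 (mod 160930), where 160930 = lcm(16093, 110).
The solution is unique modulo lcm(847, 2299, 110) = 160930.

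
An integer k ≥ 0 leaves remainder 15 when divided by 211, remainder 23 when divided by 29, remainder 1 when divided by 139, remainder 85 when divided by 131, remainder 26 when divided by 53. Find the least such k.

The moduli are pairwise coprime; N = 211·29·139·131·53 = 5905306163.
N/211 = 27987233; 27987233 ≡ 193 (mod 211); 193·82 ≡ 1, so inverse 82.
N/29 = 203631247; 203631247 ≡ 4 (mod 29); 4·22 ≡ 1, so inverse 22.
N/139 = 42484217; 42484217 ≡ 118 (mod 139); 118·86 ≡ 1, so inverse 86.
N/131 = 45078673; 45078673 ≡ 1 (mod 131), inverse 1.
N/53 = 111420871; 111420871 ≡ 31 (mod 53); 31·12 ≡ 1, so inverse 12.
k ≡ 15·27987233·82 + 23·203631247·22 + 1·42484217·86 + 85·45078673·1 + 26·111420871·12 = 179710349191.
179710349191 mod 5905306163 = 2551164301.

2551164301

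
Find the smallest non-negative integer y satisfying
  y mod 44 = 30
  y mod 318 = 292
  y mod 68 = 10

gcd(44, 318) = 2 and 2 | (292 − 30), so the pair is consistent; merging gives y ≡ 3154 (mod 6996), where 6996 = lcm(44, 318).
gcd(6996, 68) = 4 and 4 | (10 − 3154), so the pair is consistent; merging gives y ≡ 17146 (mod 118932), where 118932 = lcm(6996, 68).
The solution is unique modulo lcm(44, 318, 68) = 118932.

17146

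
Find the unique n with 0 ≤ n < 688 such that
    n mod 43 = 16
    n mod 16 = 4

From n ≡ 16 (mod 43) write n = 16 + 43t. Substituting into n ≡ 4 (mod 16) gives 43t ≡ 4 (mod 16), and since 11⁻¹ ≡ 3 (mod 16), t ≡ 12. Hence n ≡ 16 + 43·12 = 532 (mod 688).

532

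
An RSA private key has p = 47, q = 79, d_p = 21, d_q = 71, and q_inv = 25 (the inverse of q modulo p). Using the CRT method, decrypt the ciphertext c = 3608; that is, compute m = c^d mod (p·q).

54

m₁ = c^(d_p) mod p: c ≡ 36 (mod 47), and 36^21 mod 47 = 7.
m₂ = c^(d_q) mod q: c ≡ 53 (mod 79), and 53^71 mod 79 = 54.
h = q_inv·(m₁ − m₂) mod p = 25·(7 − 54) mod 47 = 0.
m = m₂ + h·q = 54 + 0·79 = 54.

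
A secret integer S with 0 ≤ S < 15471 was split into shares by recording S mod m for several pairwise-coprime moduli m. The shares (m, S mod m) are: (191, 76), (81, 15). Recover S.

From S ≡ 76 (mod 191) write S = 76 + 191t. Substituting into S ≡ 15 (mod 81) gives 191t ≡ 20 (mod 81), and since 29⁻¹ ≡ 14 (mod 81), t ≡ 37. Hence S ≡ 76 + 191·37 = 7143 (mod 15471).

7143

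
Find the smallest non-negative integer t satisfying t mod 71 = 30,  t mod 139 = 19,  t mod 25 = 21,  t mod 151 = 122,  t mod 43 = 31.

250063521

From t ≡ 30 (mod 71) write t = 30 + 71s. Substituting into t ≡ 19 (mod 139) gives 71s ≡ 128 (mod 139), and since 71⁻¹ ≡ 47 (mod 139), s ≡ 39. Hence t ≡ 30 + 71·39 = 2799 (mod 9869).
From t ≡ 2799 (mod 9869) write t = 2799 + 9869s. Substituting into t ≡ 21 (mod 25) gives 9869s ≡ 22 (mod 25), and since 19⁻¹ ≡ 4 (mod 25), s ≡ 13. Hence t ≡ 2799 + 9869·13 = 131096 (mod 246725).
From t ≡ 131096 (mod 246725) write t = 131096 + 246725s. Substituting into t ≡ 122 (mod 151) gives 246725s ≡ 94 (mod 151), and since 142⁻¹ ≡ 67 (mod 151), s ≡ 107. Hence t ≡ 131096 + 246725·107 = 26530671 (mod 37255475).
From t ≡ 26530671 (mod 37255475) write t = 26530671 + 37255475s. Substituting into t ≡ 31 (mod 43) gives 37255475s ≡ 16 (mod 43), and since 17⁻¹ ≡ 38 (mod 43), s ≡ 6. Hence t ≡ 26530671 + 37255475·6 = 250063521 (mod 1601985425).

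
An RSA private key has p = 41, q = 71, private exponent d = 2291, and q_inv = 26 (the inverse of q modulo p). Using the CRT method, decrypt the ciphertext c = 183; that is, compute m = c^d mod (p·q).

d_p = d mod (p−1) = 2291 mod 40 = 11; d_q = d mod (q−1) = 51.
m₁ = c^(d_p) mod p: c ≡ 19 (mod 41), and 19^11 mod 41 = 34.
m₂ = c^(d_q) mod q: c ≡ 41 (mod 71), and 41^51 mod 71 = 23.
h = q_inv·(m₁ − m₂) mod p = 26·(34 − 23) mod 41 = 40.
m = m₂ + h·q = 23 + 40·71 = 2863.

2863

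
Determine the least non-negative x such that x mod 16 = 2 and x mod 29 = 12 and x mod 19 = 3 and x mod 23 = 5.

184626

Combine the congruences pairwise.
From x ≡ 2 (mod 16) write x = 2 + 16t. Substituting into x ≡ 12 (mod 29) gives 16t ≡ 10 (mod 29), and since 16⁻¹ ≡ 20 (mod 29), t ≡ 26. Hence x ≡ 2 + 16·26 = 418 (mod 464).
From x ≡ 418 (mod 464) write x = 418 + 464t. Substituting into x ≡ 3 (mod 19) gives 464t ≡ 3 (mod 19), and since 8⁻¹ ≡ 12 (mod 19), t ≡ 17. Hence x ≡ 418 + 464·17 = 8306 (mod 8816).
From x ≡ 8306 (mod 8816) write x = 8306 + 8816t. Substituting into x ≡ 5 (mod 23) gives 8816t ≡ 2 (mod 23), and since 7⁻¹ ≡ 10 (mod 23), t ≡ 20. Hence x ≡ 8306 + 8816·20 = 184626 (mod 202768).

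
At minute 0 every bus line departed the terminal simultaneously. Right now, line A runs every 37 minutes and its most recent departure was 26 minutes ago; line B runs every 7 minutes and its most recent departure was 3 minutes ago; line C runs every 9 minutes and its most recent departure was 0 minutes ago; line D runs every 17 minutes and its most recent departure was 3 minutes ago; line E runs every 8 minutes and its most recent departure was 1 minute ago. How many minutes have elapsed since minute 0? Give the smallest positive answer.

179217

The moduli are pairwise coprime; N = 37·7·9·17·8 = 317016.
N/37 = 8568; 8568 ≡ 21 (mod 37); 21·30 ≡ 1, so inverse 30.
N/7 = 45288; 45288 ≡ 5 (mod 7); 5·3 ≡ 1, so inverse 3.
N/9 = 35224; 35224 ≡ 7 (mod 9); 7·4 ≡ 1, so inverse 4.
N/17 = 18648; 18648 ≡ 16 (mod 17); 16·16 ≡ 1, so inverse 16.
N/8 = 39627; 39627 ≡ 3 (mod 8); 3·3 ≡ 1, so inverse 3.
t ≡ 26·8568·30 + 3·45288·3 + 0·35224·4 + 3·18648·16 + 1·39627·3 = 8104617.
8104617 mod 317016 = 179217.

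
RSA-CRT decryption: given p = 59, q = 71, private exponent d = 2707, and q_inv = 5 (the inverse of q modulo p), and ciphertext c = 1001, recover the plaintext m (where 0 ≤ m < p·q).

d_p = d mod (p−1) = 2707 mod 58 = 39; d_q = d mod (q−1) = 47.
m₁ = c^(d_p) mod p: c ≡ 57 (mod 59), and 57^39 mod 59 = 21.
m₂ = c^(d_q) mod q: c ≡ 7 (mod 71), and 7^47 mod 71 = 67.
h = q_inv·(m₁ − m₂) mod p = 5·(21 − 67) mod 59 = 6.
m = m₂ + h·q = 67 + 6·71 = 493.

493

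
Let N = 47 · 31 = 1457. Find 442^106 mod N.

Mod 47: 442 ≡ 19; by Fermat, exponent reduces to 106 mod 46 = 14; 19^14 ≡ 7 (mod 47).
Mod 31: 442 ≡ 8; by Fermat, exponent reduces to 106 mod 30 = 16; 8^16 ≡ 8 (mod 31).
Combine by CRT: x ≡ 7 (mod 47), x ≡ 8 (mod 31) ⇒ x ≡ 101 (mod 1457).

101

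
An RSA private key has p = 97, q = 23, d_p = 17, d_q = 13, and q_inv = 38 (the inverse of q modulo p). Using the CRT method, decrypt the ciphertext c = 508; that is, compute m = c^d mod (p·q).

m₁ = c^(d_p) mod p: c ≡ 23 (mod 97), and 23^17 mod 97 = 68.
m₂ = c^(d_q) mod q: c ≡ 2 (mod 23), and 2^13 mod 23 = 4.
h = q_inv·(m₁ − m₂) mod p = 38·(68 − 4) mod 97 = 7.
m = m₂ + h·q = 4 + 7·23 = 165.

165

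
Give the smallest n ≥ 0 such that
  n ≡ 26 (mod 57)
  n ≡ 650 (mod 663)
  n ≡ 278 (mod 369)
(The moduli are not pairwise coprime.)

1429415

Combine the congruences pairwise.
gcd(57, 663) = 3 and 3 | (650 − 26), so the pair is consistent; merging gives n ≡ 5954 (mod 12597), where 12597 = lcm(57, 663).
gcd(12597, 369) = 3 and 3 | (278 − 5954), so the pair is consistent; merging gives n ≡ 1429415 (mod 1549431), where 1549431 = lcm(12597, 369).
The solution is unique modulo lcm(57, 663, 369) = 1549431.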